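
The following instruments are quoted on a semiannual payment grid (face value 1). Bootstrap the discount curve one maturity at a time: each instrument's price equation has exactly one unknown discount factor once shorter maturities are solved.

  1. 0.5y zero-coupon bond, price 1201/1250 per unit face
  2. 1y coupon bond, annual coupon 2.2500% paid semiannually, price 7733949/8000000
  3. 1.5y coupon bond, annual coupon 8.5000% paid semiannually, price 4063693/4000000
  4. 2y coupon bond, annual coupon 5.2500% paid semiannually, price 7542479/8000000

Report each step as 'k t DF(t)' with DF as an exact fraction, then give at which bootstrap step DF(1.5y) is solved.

step 1 [0.5y] zero: DF = P = 1201/1250 ≈ 0.960800
step 2 [1y] bond c/2=9/800: DF=(7733949/8000000 − 9/800·(0.960800))/(1+9/800) = 9453/10000 ≈ 0.945300
step 3 [1.5y] bond c/2=17/400: DF=(4063693/4000000 − 17/400·(0.960800+0.945300))/(1+17/400) = 1121/1250 ≈ 0.896800
step 4 [2y] bond c/2=21/800: DF=(7542479/8000000 − 21/800·(0.960800+0.945300+0.896800))/(1+21/800) = 847/1000 ≈ 0.847000

1 1/2 1201/1250
2 1 9453/10000
3 3/2 1121/1250
4 2 847/1000
DF(1.5y) is solved at step 3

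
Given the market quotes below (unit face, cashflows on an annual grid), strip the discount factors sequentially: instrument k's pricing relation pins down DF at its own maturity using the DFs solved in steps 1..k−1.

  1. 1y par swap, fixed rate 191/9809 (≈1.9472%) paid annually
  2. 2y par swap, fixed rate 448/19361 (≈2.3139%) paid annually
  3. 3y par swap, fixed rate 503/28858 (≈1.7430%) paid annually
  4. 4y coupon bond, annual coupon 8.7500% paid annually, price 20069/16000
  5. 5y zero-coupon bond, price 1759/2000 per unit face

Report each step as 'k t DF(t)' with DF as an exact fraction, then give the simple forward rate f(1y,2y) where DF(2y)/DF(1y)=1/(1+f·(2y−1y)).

step 1 [1y] swap r/1=191/9809: DF=(1 − 191/9809·(0))/(1+191/9809) = 9809/10000 ≈ 0.980900
step 2 [2y] swap r/1=448/19361: DF=(1 − 448/19361·(0.980900))/(1+448/19361) = 597/625 ≈ 0.955200
step 3 [3y] swap r/1=503/28858: DF=(1 − 503/28858·(0.980900+0.955200))/(1+503/28858) = 9497/10000 ≈ 0.949700
step 4 [4y] bond c/1=7/80: DF=(20069/16000 − 7/80·(0.980900+0.955200+0.949700))/(1+7/80) = 2303/2500 ≈ 0.921200
step 5 [5y] zero: DF = P = 1759/2000 ≈ 0.879500

1 1 9809/10000
2 2 597/625
3 3 9497/10000
4 4 2303/2500
5 5 1759/2000
f(1y,2y) = ((9809/10000)/(597/625) − 1)/(1) = 257/9552 ≈ 2.6905%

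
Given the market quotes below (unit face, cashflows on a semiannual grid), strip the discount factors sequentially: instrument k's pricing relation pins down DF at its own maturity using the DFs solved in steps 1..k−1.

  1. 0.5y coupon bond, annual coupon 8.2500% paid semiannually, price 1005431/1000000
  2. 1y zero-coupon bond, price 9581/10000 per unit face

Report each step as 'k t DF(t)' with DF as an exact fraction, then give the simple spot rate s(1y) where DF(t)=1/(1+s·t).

1 1/2 1207/1250
2 1 9581/10000
s(1y) = (1/(9581/10000) − 1)/(1) = 419/9581 ≈ 4.3732%

step 1 [0.5y] bond c/2=33/800: DF=(1005431/1000000 − 33/800·(0))/(1+33/800) = 1207/1250 ≈ 0.965600
step 2 [1y] zero: DF = P = 9581/10000 ≈ 0.958100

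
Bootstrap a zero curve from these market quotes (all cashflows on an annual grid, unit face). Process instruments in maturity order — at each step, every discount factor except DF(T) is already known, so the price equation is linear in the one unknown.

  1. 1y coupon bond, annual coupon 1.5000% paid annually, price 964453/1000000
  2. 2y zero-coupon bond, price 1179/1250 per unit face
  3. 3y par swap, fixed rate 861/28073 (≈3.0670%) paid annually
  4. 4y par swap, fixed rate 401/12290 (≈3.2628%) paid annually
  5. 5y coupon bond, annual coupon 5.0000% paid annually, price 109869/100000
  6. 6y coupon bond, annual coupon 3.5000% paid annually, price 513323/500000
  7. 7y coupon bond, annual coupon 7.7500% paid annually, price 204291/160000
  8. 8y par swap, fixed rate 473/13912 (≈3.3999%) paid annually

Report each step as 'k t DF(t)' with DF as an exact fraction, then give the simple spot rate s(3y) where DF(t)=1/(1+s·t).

1 1 4751/5000
2 2 1179/1250
3 3 9139/10000
4 4 8797/10000
5 5 2177/2500
6 6 4189/5000
7 7 7969/10000
8 8 1527/2000
s(3y) = (1/(9139/10000) − 1)/(3) = 287/9139 ≈ 3.1404%

step 1 [1y] bond c/1=3/200: DF=(964453/1000000 − 3/200·(0))/(1+3/200) = 4751/5000 ≈ 0.950200
step 2 [2y] zero: DF = P = 1179/1250 ≈ 0.943200
step 3 [3y] swap r/1=861/28073: DF=(1 − 861/28073·(0.950200+0.943200))/(1+861/28073) = 9139/10000 ≈ 0.913900
step 4 [4y] swap r/1=401/12290: DF=(1 − 401/12290·(0.950200+0.943200+0.913900))/(1+401/12290) = 8797/10000 ≈ 0.879700
step 5 [5y] bond c/1=1/20: DF=(109869/100000 − 1/20·(0.950200+0.943200+0.913900+0.879700))/(1+1/20) = 2177/2500 ≈ 0.870800
step 6 [6y] bond c/1=7/200: DF=(513323/500000 − 7/200·(0.950200+0.943200+0.913900+0.879700+0.870800))/(1+7/200) = 4189/5000 ≈ 0.837800
step 7 [7y] bond c/1=31/400: DF=(204291/160000 − 31/400·(0.950200+0.943200+0.913900+0.879700+0.870800+0.837800))/(1+31/400) = 7969/10000 ≈ 0.796900
step 8 [8y] swap r/1=473/13912: DF=(1 − 473/13912·(0.950200+0.943200+0.913900+0.879700+0.870800+0.837800+0.796900))/(1+473/13912) = 1527/2000 ≈ 0.763500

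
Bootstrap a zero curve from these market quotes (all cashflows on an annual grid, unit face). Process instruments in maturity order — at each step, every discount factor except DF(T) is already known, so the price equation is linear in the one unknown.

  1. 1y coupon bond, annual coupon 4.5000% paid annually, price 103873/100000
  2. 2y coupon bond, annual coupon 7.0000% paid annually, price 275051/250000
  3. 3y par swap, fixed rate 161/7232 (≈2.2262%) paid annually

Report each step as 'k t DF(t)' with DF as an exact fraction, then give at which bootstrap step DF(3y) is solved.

step 1 [1y] bond c/1=9/200: DF=(103873/100000 − 9/200·(0))/(1+9/200) = 497/500 ≈ 0.994000
step 2 [2y] bond c/1=7/100: DF=(275051/250000 − 7/100·(0.994000))/(1+7/100) = 602/625 ≈ 0.963200
step 3 [3y] swap r/1=161/7232: DF=(1 − 161/7232·(0.994000+0.963200))/(1+161/7232) = 2339/2500 ≈ 0.935600

1 1 497/500
2 2 602/625
3 3 2339/2500
DF(3y) is solved at step 3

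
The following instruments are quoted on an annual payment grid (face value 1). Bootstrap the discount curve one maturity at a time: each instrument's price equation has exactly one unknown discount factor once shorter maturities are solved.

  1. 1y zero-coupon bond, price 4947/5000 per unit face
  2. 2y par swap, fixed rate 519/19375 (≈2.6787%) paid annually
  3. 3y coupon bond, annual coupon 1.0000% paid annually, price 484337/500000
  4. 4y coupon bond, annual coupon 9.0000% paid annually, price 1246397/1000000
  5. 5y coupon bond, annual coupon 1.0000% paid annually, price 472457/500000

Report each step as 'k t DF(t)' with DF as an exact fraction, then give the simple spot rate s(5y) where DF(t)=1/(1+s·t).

step 1 [1y] zero: DF = P = 4947/5000 ≈ 0.989400
step 2 [2y] swap r/1=519/19375: DF=(1 − 519/19375·(0.989400))/(1+519/19375) = 9481/10000 ≈ 0.948100
step 3 [3y] bond c/1=1/100: DF=(484337/500000 − 1/100·(0.989400+0.948100))/(1+1/100) = 9399/10000 ≈ 0.939900
step 4 [4y] bond c/1=9/100: DF=(1246397/1000000 − 9/100·(0.989400+0.948100+0.939900))/(1+9/100) = 9059/10000 ≈ 0.905900
step 5 [5y] bond c/1=1/100: DF=(472457/500000 − 1/100·(0.989400+0.948100+0.939900+0.905900))/(1+1/100) = 8981/10000 ≈ 0.898100

1 1 4947/5000
2 2 9481/10000
3 3 9399/10000
4 4 9059/10000
5 5 8981/10000
s(5y) = (1/(8981/10000) − 1)/(5) = 1019/44905 ≈ 2.2692%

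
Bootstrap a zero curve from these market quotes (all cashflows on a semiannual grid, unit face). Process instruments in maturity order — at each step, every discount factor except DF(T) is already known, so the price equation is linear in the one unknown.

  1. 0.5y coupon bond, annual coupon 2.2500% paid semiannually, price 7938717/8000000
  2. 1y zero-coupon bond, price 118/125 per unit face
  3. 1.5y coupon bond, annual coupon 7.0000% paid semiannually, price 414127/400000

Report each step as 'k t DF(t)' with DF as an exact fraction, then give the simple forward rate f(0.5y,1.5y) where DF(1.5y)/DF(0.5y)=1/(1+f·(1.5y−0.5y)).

step 1 [0.5y] bond c/2=9/800: DF=(7938717/8000000 − 9/800·(0))/(1+9/800) = 9813/10000 ≈ 0.981300
step 2 [1y] zero: DF = P = 118/125 ≈ 0.944000
step 3 [1.5y] bond c/2=7/200: DF=(414127/400000 − 7/200·(0.981300+0.944000))/(1+7/200) = 1169/1250 ≈ 0.935200

1 1/2 9813/10000
2 1 118/125
3 3/2 1169/1250
f(0.5y,1.5y) = ((9813/10000)/(1169/1250) − 1)/(1) = 461/9352 ≈ 4.9294%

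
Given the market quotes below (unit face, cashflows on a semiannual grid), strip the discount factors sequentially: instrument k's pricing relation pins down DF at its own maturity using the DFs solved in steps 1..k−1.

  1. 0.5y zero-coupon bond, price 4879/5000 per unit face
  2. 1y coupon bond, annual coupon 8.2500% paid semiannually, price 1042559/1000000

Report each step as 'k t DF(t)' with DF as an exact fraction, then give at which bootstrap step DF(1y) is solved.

1 1/2 4879/5000
2 1 4813/5000
DF(1y) is solved at step 2

step 1 [0.5y] zero: DF = P = 4879/5000 ≈ 0.975800
step 2 [1y] bond c/2=33/800: DF=(1042559/1000000 − 33/800·(0.975800))/(1+33/800) = 4813/5000 ≈ 0.962600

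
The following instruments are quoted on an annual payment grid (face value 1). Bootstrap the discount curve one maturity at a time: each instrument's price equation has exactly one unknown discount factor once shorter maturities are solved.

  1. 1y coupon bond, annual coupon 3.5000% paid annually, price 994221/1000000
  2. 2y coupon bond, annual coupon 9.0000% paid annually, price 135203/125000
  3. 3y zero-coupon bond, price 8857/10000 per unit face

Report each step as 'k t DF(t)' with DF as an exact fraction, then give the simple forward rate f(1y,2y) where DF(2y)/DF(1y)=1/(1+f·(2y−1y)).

1 1 4803/5000
2 2 913/1000
3 3 8857/10000
f(1y,2y) = ((4803/5000)/(913/1000) − 1)/(1) = 238/4565 ≈ 5.2136%

step 1 [1y] bond c/1=7/200: DF=(994221/1000000 − 7/200·(0))/(1+7/200) = 4803/5000 ≈ 0.960600
step 2 [2y] bond c/1=9/100: DF=(135203/125000 − 9/100·(0.960600))/(1+9/100) = 913/1000 ≈ 0.913000
step 3 [3y] zero: DF = P = 8857/10000 ≈ 0.885700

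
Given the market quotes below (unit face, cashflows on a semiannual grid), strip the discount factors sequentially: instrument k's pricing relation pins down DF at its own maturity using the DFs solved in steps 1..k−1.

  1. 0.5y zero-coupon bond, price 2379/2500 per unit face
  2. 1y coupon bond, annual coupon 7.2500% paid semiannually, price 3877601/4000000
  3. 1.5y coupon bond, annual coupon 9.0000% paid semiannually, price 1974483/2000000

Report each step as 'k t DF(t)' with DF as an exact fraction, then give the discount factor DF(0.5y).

step 1 [0.5y] zero: DF = P = 2379/2500 ≈ 0.951600
step 2 [1y] bond c/2=29/800: DF=(3877601/4000000 − 29/800·(0.951600))/(1+29/800) = 4511/5000 ≈ 0.902200
step 3 [1.5y] bond c/2=9/200: DF=(1974483/2000000 − 9/200·(0.951600+0.902200))/(1+9/200) = 8649/10000 ≈ 0.864900

1 1/2 2379/2500
2 1 4511/5000
3 3/2 8649/10000
DF(0.5y) = 2379/2500 ≈ 0.951600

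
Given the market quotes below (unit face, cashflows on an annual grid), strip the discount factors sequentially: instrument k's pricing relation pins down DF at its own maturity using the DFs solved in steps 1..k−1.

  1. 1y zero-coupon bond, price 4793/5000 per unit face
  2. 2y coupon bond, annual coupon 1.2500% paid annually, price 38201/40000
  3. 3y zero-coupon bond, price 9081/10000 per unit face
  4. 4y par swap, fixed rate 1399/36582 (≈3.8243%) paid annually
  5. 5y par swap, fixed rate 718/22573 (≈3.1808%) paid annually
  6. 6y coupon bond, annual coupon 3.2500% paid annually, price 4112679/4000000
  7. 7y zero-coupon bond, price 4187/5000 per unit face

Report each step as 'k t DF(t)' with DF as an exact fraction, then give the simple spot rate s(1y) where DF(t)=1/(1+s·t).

step 1 [1y] zero: DF = P = 4793/5000 ≈ 0.958600
step 2 [2y] bond c/1=1/80: DF=(38201/40000 − 1/80·(0.958600))/(1+1/80) = 4657/5000 ≈ 0.931400
step 3 [3y] zero: DF = P = 9081/10000 ≈ 0.908100
step 4 [4y] swap r/1=1399/36582: DF=(1 − 1399/36582·(0.958600+0.931400+0.908100))/(1+1399/36582) = 8601/10000 ≈ 0.860100
step 5 [5y] swap r/1=718/22573: DF=(1 − 718/22573·(0.958600+0.931400+0.908100+0.860100))/(1+718/22573) = 2141/2500 ≈ 0.856400
step 6 [6y] bond c/1=13/400: DF=(4112679/4000000 − 13/400·(0.958600+0.931400+0.908100+0.860100+0.856400))/(1+13/400) = 8537/10000 ≈ 0.853700
step 7 [7y] zero: DF = P = 4187/5000 ≈ 0.837400

1 1 4793/5000
2 2 4657/5000
3 3 9081/10000
4 4 8601/10000
5 5 2141/2500
6 6 8537/10000
7 7 4187/5000
s(1y) = (1/(4793/5000) − 1)/(1) = 207/4793 ≈ 4.3188%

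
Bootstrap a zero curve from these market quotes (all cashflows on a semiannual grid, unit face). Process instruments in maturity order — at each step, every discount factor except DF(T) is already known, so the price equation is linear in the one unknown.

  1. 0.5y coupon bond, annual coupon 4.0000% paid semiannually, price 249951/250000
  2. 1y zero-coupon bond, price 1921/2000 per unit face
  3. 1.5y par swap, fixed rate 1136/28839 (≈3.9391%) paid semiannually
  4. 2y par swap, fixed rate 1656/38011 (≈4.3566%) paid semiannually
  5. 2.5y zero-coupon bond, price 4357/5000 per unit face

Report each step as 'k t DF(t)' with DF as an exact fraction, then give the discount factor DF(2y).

step 1 [0.5y] bond c/2=1/50: DF=(249951/250000 − 1/50·(0))/(1+1/50) = 4901/5000 ≈ 0.980200
step 2 [1y] zero: DF = P = 1921/2000 ≈ 0.960500
step 3 [1.5y] swap r/2=568/28839: DF=(1 − 568/28839·(0.980200+0.960500))/(1+568/28839) = 1179/1250 ≈ 0.943200
step 4 [2y] swap r/2=828/38011: DF=(1 − 828/38011·(0.980200+0.960500+0.943200))/(1+828/38011) = 2293/2500 ≈ 0.917200
step 5 [2.5y] zero: DF = P = 4357/5000 ≈ 0.871400

1 1/2 4901/5000
2 1 1921/2000
3 3/2 1179/1250
4 2 2293/2500
5 5/2 4357/5000
DF(2y) = 2293/2500 ≈ 0.917200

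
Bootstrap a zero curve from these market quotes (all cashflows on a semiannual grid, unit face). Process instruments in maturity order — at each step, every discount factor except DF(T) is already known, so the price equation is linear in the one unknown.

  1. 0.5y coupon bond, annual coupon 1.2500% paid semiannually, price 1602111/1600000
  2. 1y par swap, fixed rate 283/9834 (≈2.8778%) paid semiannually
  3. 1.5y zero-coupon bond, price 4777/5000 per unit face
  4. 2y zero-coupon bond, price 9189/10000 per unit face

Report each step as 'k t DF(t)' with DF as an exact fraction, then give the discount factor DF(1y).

1 1/2 9951/10000
2 1 9717/10000
3 3/2 4777/5000
4 2 9189/10000
DF(1y) = 9717/10000 ≈ 0.971700

step 1 [0.5y] bond c/2=1/160: DF=(1602111/1600000 − 1/160·(0))/(1+1/160) = 9951/10000 ≈ 0.995100
step 2 [1y] swap r/2=283/19668: DF=(1 − 283/19668·(0.995100))/(1+283/19668) = 9717/10000 ≈ 0.971700
step 3 [1.5y] zero: DF = P = 4777/5000 ≈ 0.955400
step 4 [2y] zero: DF = P = 9189/10000 ≈ 0.918900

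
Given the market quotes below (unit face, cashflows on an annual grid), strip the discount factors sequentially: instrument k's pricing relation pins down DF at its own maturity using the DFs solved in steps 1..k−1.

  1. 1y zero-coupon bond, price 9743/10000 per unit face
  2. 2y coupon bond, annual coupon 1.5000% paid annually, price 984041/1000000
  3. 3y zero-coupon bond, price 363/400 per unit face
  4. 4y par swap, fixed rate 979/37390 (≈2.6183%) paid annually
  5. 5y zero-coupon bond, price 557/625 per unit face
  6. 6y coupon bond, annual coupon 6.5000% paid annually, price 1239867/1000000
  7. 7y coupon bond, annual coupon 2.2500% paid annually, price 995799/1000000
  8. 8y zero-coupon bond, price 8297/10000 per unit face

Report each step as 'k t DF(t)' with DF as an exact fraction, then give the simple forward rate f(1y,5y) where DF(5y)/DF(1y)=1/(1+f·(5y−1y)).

step 1 [1y] zero: DF = P = 9743/10000 ≈ 0.974300
step 2 [2y] bond c/1=3/200: DF=(984041/1000000 − 3/200·(0.974300))/(1+3/200) = 9551/10000 ≈ 0.955100
step 3 [3y] zero: DF = P = 363/400 ≈ 0.907500
step 4 [4y] swap r/1=979/37390: DF=(1 − 979/37390·(0.974300+0.955100+0.907500))/(1+979/37390) = 9021/10000 ≈ 0.902100
step 5 [5y] zero: DF = P = 557/625 ≈ 0.891200
step 6 [6y] bond c/1=13/200: DF=(1239867/1000000 − 13/200·(0.974300+0.955100+0.907500+0.902100+0.891200))/(1+13/200) = 551/625 ≈ 0.881600
step 7 [7y] bond c/1=9/400: DF=(995799/1000000 − 9/400·(0.974300+0.955100+0.907500+0.902100+0.891200+0.881600))/(1+9/400) = 4263/5000 ≈ 0.852600
step 8 [8y] zero: DF = P = 8297/10000 ≈ 0.829700

1 1 9743/10000
2 2 9551/10000
3 3 363/400
4 4 9021/10000
5 5 557/625
6 6 551/625
7 7 4263/5000
8 8 8297/10000
f(1y,5y) = ((9743/10000)/(557/625) − 1)/(4) = 831/35648 ≈ 2.3311%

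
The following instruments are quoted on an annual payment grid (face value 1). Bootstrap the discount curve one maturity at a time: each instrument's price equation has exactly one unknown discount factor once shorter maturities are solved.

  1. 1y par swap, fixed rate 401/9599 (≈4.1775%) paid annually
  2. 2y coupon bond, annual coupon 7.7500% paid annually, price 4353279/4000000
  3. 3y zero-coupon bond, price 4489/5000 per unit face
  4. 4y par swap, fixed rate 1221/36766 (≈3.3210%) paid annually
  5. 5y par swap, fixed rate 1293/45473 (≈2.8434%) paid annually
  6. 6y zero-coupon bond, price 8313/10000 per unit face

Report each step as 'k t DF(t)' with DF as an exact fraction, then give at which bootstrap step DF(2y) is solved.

step 1 [1y] swap r/1=401/9599: DF=(1 − 401/9599·(0))/(1+401/9599) = 9599/10000 ≈ 0.959900
step 2 [2y] bond c/1=31/400: DF=(4353279/4000000 − 31/400·(0.959900))/(1+31/400) = 941/1000 ≈ 0.941000
step 3 [3y] zero: DF = P = 4489/5000 ≈ 0.897800
step 4 [4y] swap r/1=1221/36766: DF=(1 − 1221/36766·(0.959900+0.941000+0.897800))/(1+1221/36766) = 8779/10000 ≈ 0.877900
step 5 [5y] swap r/1=1293/45473: DF=(1 − 1293/45473·(0.959900+0.941000+0.897800+0.877900))/(1+1293/45473) = 8707/10000 ≈ 0.870700
step 6 [6y] zero: DF = P = 8313/10000 ≈ 0.831300

1 1 9599/10000
2 2 941/1000
3 3 4489/5000
4 4 8779/10000
5 5 8707/10000
6 6 8313/10000
DF(2y) is solved at step 2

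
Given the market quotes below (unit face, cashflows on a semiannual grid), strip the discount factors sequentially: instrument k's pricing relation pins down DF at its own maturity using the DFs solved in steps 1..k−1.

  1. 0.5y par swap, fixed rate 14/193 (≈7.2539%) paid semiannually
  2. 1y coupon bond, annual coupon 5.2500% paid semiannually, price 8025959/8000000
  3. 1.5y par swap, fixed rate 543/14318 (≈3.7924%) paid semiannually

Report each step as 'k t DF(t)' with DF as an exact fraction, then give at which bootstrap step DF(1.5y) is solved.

step 1 [0.5y] swap r/2=7/193: DF=(1 − 7/193·(0))/(1+7/193) = 193/200 ≈ 0.965000
step 2 [1y] bond c/2=21/800: DF=(8025959/8000000 − 21/800·(0.965000))/(1+21/800) = 9529/10000 ≈ 0.952900
step 3 [1.5y] swap r/2=543/28636: DF=(1 − 543/28636·(0.965000+0.952900))/(1+543/28636) = 9457/10000 ≈ 0.945700

1 1/2 193/200
2 1 9529/10000
3 3/2 9457/10000
DF(1.5y) is solved at step 3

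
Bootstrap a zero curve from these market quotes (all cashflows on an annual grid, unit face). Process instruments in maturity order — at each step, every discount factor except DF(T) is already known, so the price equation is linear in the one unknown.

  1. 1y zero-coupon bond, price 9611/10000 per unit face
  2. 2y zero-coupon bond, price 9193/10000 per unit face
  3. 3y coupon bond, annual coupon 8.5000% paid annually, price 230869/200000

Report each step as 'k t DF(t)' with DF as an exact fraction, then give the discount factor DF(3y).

1 1 9611/10000
2 2 9193/10000
3 3 4583/5000
DF(3y) = 4583/5000 ≈ 0.916600

step 1 [1y] zero: DF = P = 9611/10000 ≈ 0.961100
step 2 [2y] zero: DF = P = 9193/10000 ≈ 0.919300
step 3 [3y] bond c/1=17/200: DF=(230869/200000 − 17/200·(0.961100+0.919300))/(1+17/200) = 4583/5000 ≈ 0.916600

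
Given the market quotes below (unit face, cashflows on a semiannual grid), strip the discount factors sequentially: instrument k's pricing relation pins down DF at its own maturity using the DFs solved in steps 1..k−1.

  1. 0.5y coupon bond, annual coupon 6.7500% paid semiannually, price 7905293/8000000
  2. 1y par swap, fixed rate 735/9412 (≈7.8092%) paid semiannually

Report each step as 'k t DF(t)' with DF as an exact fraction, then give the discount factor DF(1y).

1 1/2 9559/10000
2 1 1853/2000
DF(1y) = 1853/2000 ≈ 0.926500

step 1 [0.5y] bond c/2=27/800: DF=(7905293/8000000 − 27/800·(0))/(1+27/800) = 9559/10000 ≈ 0.955900
step 2 [1y] swap r/2=735/18824: DF=(1 − 735/18824·(0.955900))/(1+735/18824) = 1853/2000 ≈ 0.926500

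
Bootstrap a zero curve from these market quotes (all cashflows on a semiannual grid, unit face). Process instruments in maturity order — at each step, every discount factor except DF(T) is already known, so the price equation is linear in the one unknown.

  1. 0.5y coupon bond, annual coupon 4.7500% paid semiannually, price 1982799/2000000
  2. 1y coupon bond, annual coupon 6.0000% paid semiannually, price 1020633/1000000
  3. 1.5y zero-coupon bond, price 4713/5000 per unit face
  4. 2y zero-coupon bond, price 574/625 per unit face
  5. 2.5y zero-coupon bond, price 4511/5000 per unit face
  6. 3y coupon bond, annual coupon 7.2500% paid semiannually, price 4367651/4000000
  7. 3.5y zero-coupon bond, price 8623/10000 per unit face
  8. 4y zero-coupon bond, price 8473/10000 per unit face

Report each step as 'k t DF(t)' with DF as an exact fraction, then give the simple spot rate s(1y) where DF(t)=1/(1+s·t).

1 1/2 2421/2500
2 1 9627/10000
3 3/2 4713/5000
4 2 574/625
5 5/2 4511/5000
6 3 1779/2000
7 7/2 8623/10000
8 4 8473/10000
s(1y) = (1/(9627/10000) − 1)/(1) = 373/9627 ≈ 3.8745%

step 1 [0.5y] bond c/2=19/800: DF=(1982799/2000000 − 19/800·(0))/(1+19/800) = 2421/2500 ≈ 0.968400
step 2 [1y] bond c/2=3/100: DF=(1020633/1000000 − 3/100·(0.968400))/(1+3/100) = 9627/10000 ≈ 0.962700
step 3 [1.5y] zero: DF = P = 4713/5000 ≈ 0.942600
step 4 [2y] zero: DF = P = 574/625 ≈ 0.918400
step 5 [2.5y] zero: DF = P = 4511/5000 ≈ 0.902200
step 6 [3y] bond c/2=29/800: DF=(4367651/4000000 − 29/800·(0.968400+0.962700+0.942600+0.918400+0.902200))/(1+29/800) = 1779/2000 ≈ 0.889500
step 7 [3.5y] zero: DF = P = 8623/10000 ≈ 0.862300
step 8 [4y] zero: DF = P = 8473/10000 ≈ 0.847300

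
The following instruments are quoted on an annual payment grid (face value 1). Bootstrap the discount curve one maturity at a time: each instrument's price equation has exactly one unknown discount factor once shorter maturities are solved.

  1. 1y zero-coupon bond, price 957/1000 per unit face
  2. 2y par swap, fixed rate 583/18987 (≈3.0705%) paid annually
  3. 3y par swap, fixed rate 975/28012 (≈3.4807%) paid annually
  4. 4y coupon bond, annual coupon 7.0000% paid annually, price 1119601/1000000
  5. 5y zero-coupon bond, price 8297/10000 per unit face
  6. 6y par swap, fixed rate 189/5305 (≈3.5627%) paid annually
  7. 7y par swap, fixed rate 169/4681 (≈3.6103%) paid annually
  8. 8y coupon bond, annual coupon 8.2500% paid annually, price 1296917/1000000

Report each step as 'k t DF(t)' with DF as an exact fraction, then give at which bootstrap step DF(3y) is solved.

1 1 957/1000
2 2 9417/10000
3 3 361/400
4 4 8631/10000
5 5 8297/10000
6 6 811/1000
7 7 7803/10000
8 8 7343/10000
DF(3y) is solved at step 3

step 1 [1y] zero: DF = P = 957/1000 ≈ 0.957000
step 2 [2y] swap r/1=583/18987: DF=(1 − 583/18987·(0.957000))/(1+583/18987) = 9417/10000 ≈ 0.941700
step 3 [3y] swap r/1=975/28012: DF=(1 − 975/28012·(0.957000+0.941700))/(1+975/28012) = 361/400 ≈ 0.902500
step 4 [4y] bond c/1=7/100: DF=(1119601/1000000 − 7/100·(0.957000+0.941700+0.902500))/(1+7/100) = 8631/10000 ≈ 0.863100
step 5 [5y] zero: DF = P = 8297/10000 ≈ 0.829700
step 6 [6y] swap r/1=189/5305: DF=(1 − 189/5305·(0.957000+0.941700+0.902500+0.863100+0.829700))/(1+189/5305) = 811/1000 ≈ 0.811000
step 7 [7y] swap r/1=169/4681: DF=(1 − 169/4681·(0.957000+0.941700+0.902500+0.863100+0.829700+0.811000))/(1+169/4681) = 7803/10000 ≈ 0.780300
step 8 [8y] bond c/1=33/400: DF=(1296917/1000000 − 33/400·(0.957000+0.941700+0.902500+0.863100+0.829700+0.811000+0.780300))/(1+33/400) = 7343/10000 ≈ 0.734300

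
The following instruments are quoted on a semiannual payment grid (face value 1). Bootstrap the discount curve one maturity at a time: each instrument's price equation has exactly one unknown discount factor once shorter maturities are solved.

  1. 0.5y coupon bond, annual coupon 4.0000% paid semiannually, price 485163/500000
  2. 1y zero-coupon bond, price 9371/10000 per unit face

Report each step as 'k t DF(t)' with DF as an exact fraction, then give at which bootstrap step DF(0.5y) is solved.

1 1/2 9513/10000
2 1 9371/10000
DF(0.5y) is solved at step 1

step 1 [0.5y] bond c/2=1/50: DF=(485163/500000 − 1/50·(0))/(1+1/50) = 9513/10000 ≈ 0.951300
step 2 [1y] zero: DF = P = 9371/10000 ≈ 0.937100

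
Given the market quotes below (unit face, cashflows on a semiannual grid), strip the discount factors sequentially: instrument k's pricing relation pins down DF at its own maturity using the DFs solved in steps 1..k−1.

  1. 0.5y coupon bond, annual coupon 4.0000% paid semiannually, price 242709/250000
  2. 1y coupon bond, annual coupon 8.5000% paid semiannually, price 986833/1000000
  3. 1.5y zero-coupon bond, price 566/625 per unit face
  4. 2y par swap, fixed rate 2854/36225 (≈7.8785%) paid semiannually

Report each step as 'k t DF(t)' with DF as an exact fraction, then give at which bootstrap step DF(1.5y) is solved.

step 1 [0.5y] bond c/2=1/50: DF=(242709/250000 − 1/50·(0))/(1+1/50) = 4759/5000 ≈ 0.951800
step 2 [1y] bond c/2=17/400: DF=(986833/1000000 − 17/400·(0.951800))/(1+17/400) = 4539/5000 ≈ 0.907800
step 3 [1.5y] zero: DF = P = 566/625 ≈ 0.905600
step 4 [2y] swap r/2=1427/36225: DF=(1 − 1427/36225·(0.951800+0.907800+0.905600))/(1+1427/36225) = 8573/10000 ≈ 0.857300

1 1/2 4759/5000
2 1 4539/5000
3 3/2 566/625
4 2 8573/10000
DF(1.5y) is solved at step 3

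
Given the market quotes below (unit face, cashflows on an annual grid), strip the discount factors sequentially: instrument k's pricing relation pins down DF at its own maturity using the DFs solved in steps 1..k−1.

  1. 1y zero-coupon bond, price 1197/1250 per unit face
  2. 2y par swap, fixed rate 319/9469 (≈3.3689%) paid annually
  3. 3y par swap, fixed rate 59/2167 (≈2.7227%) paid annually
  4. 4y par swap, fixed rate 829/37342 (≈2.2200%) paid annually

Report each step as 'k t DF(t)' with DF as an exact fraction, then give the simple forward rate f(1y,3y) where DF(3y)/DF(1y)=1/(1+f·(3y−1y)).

step 1 [1y] zero: DF = P = 1197/1250 ≈ 0.957600
step 2 [2y] swap r/1=319/9469: DF=(1 − 319/9469·(0.957600))/(1+319/9469) = 4681/5000 ≈ 0.936200
step 3 [3y] swap r/1=59/2167: DF=(1 − 59/2167·(0.957600+0.936200))/(1+59/2167) = 9233/10000 ≈ 0.923300
step 4 [4y] swap r/1=829/37342: DF=(1 − 829/37342·(0.957600+0.936200+0.923300))/(1+829/37342) = 9171/10000 ≈ 0.917100

1 1 1197/1250
2 2 4681/5000
3 3 9233/10000
4 4 9171/10000
f(1y,3y) = ((1197/1250)/(9233/10000) − 1)/(2) = 49/2638 ≈ 1.8575%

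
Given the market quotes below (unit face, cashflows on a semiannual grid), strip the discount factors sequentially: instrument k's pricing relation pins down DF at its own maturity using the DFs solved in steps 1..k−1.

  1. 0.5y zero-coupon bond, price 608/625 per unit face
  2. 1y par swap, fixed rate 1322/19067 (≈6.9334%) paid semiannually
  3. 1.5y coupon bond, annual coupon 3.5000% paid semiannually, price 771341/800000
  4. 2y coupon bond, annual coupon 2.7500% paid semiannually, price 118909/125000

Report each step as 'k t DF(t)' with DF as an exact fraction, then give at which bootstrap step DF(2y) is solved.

step 1 [0.5y] zero: DF = P = 608/625 ≈ 0.972800
step 2 [1y] swap r/2=661/19067: DF=(1 − 661/19067·(0.972800))/(1+661/19067) = 9339/10000 ≈ 0.933900
step 3 [1.5y] bond c/2=7/400: DF=(771341/800000 − 7/400·(0.972800+0.933900))/(1+7/400) = 2287/2500 ≈ 0.914800
step 4 [2y] bond c/2=11/800: DF=(118909/125000 − 11/800·(0.972800+0.933900+0.914800))/(1+11/800) = 9001/10000 ≈ 0.900100

1 1/2 608/625
2 1 9339/10000
3 3/2 2287/2500
4 2 9001/10000
DF(2y) is solved at step 4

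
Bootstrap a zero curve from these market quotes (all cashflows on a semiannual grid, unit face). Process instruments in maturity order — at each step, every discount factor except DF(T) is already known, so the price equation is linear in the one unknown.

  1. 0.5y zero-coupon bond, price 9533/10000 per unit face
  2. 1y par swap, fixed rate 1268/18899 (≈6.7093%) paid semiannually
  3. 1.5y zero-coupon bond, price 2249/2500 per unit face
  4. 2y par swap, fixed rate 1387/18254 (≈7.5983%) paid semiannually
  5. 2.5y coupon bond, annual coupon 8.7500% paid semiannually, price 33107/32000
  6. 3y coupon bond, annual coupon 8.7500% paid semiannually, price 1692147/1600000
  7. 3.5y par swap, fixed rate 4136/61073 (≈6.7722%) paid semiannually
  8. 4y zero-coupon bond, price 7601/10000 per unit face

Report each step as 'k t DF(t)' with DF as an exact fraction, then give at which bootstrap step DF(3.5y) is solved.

step 1 [0.5y] zero: DF = P = 9533/10000 ≈ 0.953300
step 2 [1y] swap r/2=634/18899: DF=(1 − 634/18899·(0.953300))/(1+634/18899) = 4683/5000 ≈ 0.936600
step 3 [1.5y] zero: DF = P = 2249/2500 ≈ 0.899600
step 4 [2y] swap r/2=1387/36508: DF=(1 − 1387/36508·(0.953300+0.936600+0.899600))/(1+1387/36508) = 8613/10000 ≈ 0.861300
step 5 [2.5y] bond c/2=7/160: DF=(33107/32000 − 7/160·(0.953300+0.936600+0.899600+0.861300))/(1+7/160) = 4191/5000 ≈ 0.838200
step 6 [3y] bond c/2=7/160: DF=(1692147/1600000 − 7/160·(0.953300+0.936600+0.899600+0.861300+0.838200))/(1+7/160) = 8251/10000 ≈ 0.825100
step 7 [3.5y] swap r/2=2068/61073: DF=(1 − 2068/61073·(0.953300+0.936600+0.899600+0.861300+0.838200+0.825100))/(1+2068/61073) = 1983/2500 ≈ 0.793200
step 8 [4y] zero: DF = P = 7601/10000 ≈ 0.760100

1 1/2 9533/10000
2 1 4683/5000
3 3/2 2249/2500
4 2 8613/10000
5 5/2 4191/5000
6 3 8251/10000
7 7/2 1983/2500
8 4 7601/10000
DF(3.5y) is solved at step 7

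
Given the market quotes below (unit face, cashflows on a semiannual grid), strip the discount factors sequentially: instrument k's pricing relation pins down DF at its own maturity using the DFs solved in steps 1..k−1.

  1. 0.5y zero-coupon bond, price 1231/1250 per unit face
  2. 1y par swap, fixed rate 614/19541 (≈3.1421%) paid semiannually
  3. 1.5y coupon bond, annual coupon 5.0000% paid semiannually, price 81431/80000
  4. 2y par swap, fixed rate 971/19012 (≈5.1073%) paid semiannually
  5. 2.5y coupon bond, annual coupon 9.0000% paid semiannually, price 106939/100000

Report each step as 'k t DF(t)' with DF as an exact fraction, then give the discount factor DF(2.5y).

step 1 [0.5y] zero: DF = P = 1231/1250 ≈ 0.984800
step 2 [1y] swap r/2=307/19541: DF=(1 − 307/19541·(0.984800))/(1+307/19541) = 9693/10000 ≈ 0.969300
step 3 [1.5y] bond c/2=1/40: DF=(81431/80000 − 1/40·(0.984800+0.969300))/(1+1/40) = 4727/5000 ≈ 0.945400
step 4 [2y] swap r/2=971/38024: DF=(1 − 971/38024·(0.984800+0.969300+0.945400))/(1+971/38024) = 9029/10000 ≈ 0.902900
step 5 [2.5y] bond c/2=9/200: DF=(106939/100000 − 9/200·(0.984800+0.969300+0.945400+0.902900))/(1+9/200) = 2149/2500 ≈ 0.859600

1 1/2 1231/1250
2 1 9693/10000
3 3/2 4727/5000
4 2 9029/10000
5 5/2 2149/2500
DF(2.5y) = 2149/2500 ≈ 0.859600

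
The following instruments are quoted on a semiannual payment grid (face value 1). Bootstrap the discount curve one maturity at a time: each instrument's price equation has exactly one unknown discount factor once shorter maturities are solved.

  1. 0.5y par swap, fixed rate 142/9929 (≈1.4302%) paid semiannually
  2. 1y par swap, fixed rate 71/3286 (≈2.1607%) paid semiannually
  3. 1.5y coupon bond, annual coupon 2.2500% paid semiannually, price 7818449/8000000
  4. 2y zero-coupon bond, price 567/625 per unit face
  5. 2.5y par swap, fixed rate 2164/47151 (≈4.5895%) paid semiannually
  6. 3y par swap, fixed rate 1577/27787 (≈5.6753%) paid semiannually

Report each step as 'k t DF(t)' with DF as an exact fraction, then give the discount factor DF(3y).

1 1/2 9929/10000
2 1 9787/10000
3 3/2 1889/2000
4 2 567/625
5 5/2 4459/5000
6 3 8423/10000
DF(3y) = 8423/10000 ≈ 0.842300

step 1 [0.5y] swap r/2=71/9929: DF=(1 − 71/9929·(0))/(1+71/9929) = 9929/10000 ≈ 0.992900
step 2 [1y] swap r/2=71/6572: DF=(1 − 71/6572·(0.992900))/(1+71/6572) = 9787/10000 ≈ 0.978700
step 3 [1.5y] bond c/2=9/800: DF=(7818449/8000000 − 9/800·(0.992900+0.978700))/(1+9/800) = 1889/2000 ≈ 0.944500
step 4 [2y] zero: DF = P = 567/625 ≈ 0.907200
step 5 [2.5y] swap r/2=1082/47151: DF=(1 − 1082/47151·(0.992900+0.978700+0.944500+0.907200))/(1+1082/47151) = 4459/5000 ≈ 0.891800
step 6 [3y] swap r/2=1577/55574: DF=(1 − 1577/55574·(0.992900+0.978700+0.944500+0.907200+0.891800))/(1+1577/55574) = 8423/10000 ≈ 0.842300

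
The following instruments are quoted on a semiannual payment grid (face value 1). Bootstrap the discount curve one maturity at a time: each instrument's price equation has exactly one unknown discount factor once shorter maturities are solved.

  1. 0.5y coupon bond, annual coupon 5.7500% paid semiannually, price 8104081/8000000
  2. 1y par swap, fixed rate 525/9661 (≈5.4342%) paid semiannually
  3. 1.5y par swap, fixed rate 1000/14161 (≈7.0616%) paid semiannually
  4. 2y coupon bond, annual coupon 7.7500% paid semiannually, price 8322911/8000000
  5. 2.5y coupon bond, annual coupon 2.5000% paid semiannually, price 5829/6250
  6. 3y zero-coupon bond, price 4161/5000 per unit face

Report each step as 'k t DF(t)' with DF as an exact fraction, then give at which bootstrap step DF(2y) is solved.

1 1/2 9847/10000
2 1 379/400
3 3/2 9/10
4 2 8959/10000
5 5/2 8751/10000
6 3 4161/5000
DF(2y) is solved at step 4

step 1 [0.5y] bond c/2=23/800: DF=(8104081/8000000 − 23/800·(0))/(1+23/800) = 9847/10000 ≈ 0.984700
step 2 [1y] swap r/2=525/19322: DF=(1 − 525/19322·(0.984700))/(1+525/19322) = 379/400 ≈ 0.947500
step 3 [1.5y] swap r/2=500/14161: DF=(1 − 500/14161·(0.984700+0.947500))/(1+500/14161) = 9/10 ≈ 0.900000
step 4 [2y] bond c/2=31/800: DF=(8322911/8000000 − 31/800·(0.984700+0.947500+0.900000))/(1+31/800) = 8959/10000 ≈ 0.895900
step 5 [2.5y] bond c/2=1/80: DF=(5829/6250 − 1/80·(0.984700+0.947500+0.900000+0.895900))/(1+1/80) = 8751/10000 ≈ 0.875100
step 6 [3y] zero: DF = P = 4161/5000 ≈ 0.832200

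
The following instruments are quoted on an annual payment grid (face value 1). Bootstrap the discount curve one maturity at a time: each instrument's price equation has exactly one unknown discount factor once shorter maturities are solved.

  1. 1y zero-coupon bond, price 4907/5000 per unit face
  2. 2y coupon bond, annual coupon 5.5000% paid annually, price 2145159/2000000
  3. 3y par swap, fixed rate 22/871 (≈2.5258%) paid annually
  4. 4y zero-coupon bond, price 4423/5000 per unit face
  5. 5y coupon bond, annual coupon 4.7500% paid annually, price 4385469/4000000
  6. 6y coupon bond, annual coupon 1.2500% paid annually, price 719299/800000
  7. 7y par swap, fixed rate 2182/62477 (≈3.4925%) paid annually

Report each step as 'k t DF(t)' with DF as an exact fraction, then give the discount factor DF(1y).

1 1 4907/5000
2 2 1931/2000
3 3 4637/5000
4 4 4423/5000
5 5 4381/5000
6 6 2077/2500
7 7 3909/5000
DF(1y) = 4907/5000 ≈ 0.981400

step 1 [1y] zero: DF = P = 4907/5000 ≈ 0.981400
step 2 [2y] bond c/1=11/200: DF=(2145159/2000000 − 11/200·(0.981400))/(1+11/200) = 1931/2000 ≈ 0.965500
step 3 [3y] swap r/1=22/871: DF=(1 − 22/871·(0.981400+0.965500))/(1+22/871) = 4637/5000 ≈ 0.927400
step 4 [4y] zero: DF = P = 4423/5000 ≈ 0.884600
step 5 [5y] bond c/1=19/400: DF=(4385469/4000000 − 19/400·(0.981400+0.965500+0.927400+0.884600))/(1+19/400) = 4381/5000 ≈ 0.876200
step 6 [6y] bond c/1=1/80: DF=(719299/800000 − 1/80·(0.981400+0.965500+0.927400+0.884600+0.876200))/(1+1/80) = 2077/2500 ≈ 0.830800
step 7 [7y] swap r/1=2182/62477: DF=(1 − 2182/62477·(0.981400+0.965500+0.927400+0.884600+0.876200+0.830800))/(1+2182/62477) = 3909/5000 ≈ 0.781800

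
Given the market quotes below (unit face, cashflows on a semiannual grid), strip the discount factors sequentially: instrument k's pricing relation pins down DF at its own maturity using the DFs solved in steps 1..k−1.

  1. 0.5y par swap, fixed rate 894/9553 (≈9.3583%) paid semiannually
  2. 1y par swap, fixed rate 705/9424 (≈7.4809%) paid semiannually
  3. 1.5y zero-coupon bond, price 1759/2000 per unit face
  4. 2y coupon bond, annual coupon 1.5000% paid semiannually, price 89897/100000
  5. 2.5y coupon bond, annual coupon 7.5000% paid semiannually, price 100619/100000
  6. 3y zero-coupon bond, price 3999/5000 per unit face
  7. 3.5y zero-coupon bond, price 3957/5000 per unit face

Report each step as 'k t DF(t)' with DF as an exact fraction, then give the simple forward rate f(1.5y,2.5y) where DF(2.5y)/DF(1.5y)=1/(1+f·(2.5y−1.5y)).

1 1/2 9553/10000
2 1 1859/2000
3 3/2 1759/2000
4 2 8717/10000
5 5/2 524/625
6 3 3999/5000
7 7/2 3957/5000
f(1.5y,2.5y) = ((1759/2000)/(524/625) − 1)/(1) = 411/8384 ≈ 4.9022%

step 1 [0.5y] swap r/2=447/9553: DF=(1 − 447/9553·(0))/(1+447/9553) = 9553/10000 ≈ 0.955300
step 2 [1y] swap r/2=705/18848: DF=(1 − 705/18848·(0.955300))/(1+705/18848) = 1859/2000 ≈ 0.929500
step 3 [1.5y] zero: DF = P = 1759/2000 ≈ 0.879500
step 4 [2y] bond c/2=3/400: DF=(89897/100000 − 3/400·(0.955300+0.929500+0.879500))/(1+3/400) = 8717/10000 ≈ 0.871700
step 5 [2.5y] bond c/2=3/80: DF=(100619/100000 − 3/80·(0.955300+0.929500+0.879500+0.871700))/(1+3/80) = 524/625 ≈ 0.838400
step 6 [3y] zero: DF = P = 3999/5000 ≈ 0.799800
step 7 [3.5y] zero: DF = P = 3957/5000 ≈ 0.791400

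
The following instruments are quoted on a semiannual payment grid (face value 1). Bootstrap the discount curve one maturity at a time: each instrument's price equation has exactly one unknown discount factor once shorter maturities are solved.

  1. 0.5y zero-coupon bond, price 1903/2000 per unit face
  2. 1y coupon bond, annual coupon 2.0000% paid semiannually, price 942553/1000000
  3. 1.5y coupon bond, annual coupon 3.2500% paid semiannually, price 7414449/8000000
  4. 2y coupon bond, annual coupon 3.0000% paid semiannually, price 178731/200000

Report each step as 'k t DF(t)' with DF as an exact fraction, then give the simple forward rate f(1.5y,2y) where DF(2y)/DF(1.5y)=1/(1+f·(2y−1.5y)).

1 1/2 1903/2000
2 1 4619/5000
3 3/2 441/500
4 2 8397/10000
f(1.5y,2y) = ((441/500)/(8397/10000) − 1)/(1/2) = 94/933 ≈ 10.0750%

step 1 [0.5y] zero: DF = P = 1903/2000 ≈ 0.951500
step 2 [1y] bond c/2=1/100: DF=(942553/1000000 − 1/100·(0.951500))/(1+1/100) = 4619/5000 ≈ 0.923800
step 3 [1.5y] bond c/2=13/800: DF=(7414449/8000000 − 13/800·(0.951500+0.923800))/(1+13/800) = 441/500 ≈ 0.882000
step 4 [2y] bond c/2=3/200: DF=(178731/200000 − 3/200·(0.951500+0.923800+0.882000))/(1+3/200) = 8397/10000 ≈ 0.839700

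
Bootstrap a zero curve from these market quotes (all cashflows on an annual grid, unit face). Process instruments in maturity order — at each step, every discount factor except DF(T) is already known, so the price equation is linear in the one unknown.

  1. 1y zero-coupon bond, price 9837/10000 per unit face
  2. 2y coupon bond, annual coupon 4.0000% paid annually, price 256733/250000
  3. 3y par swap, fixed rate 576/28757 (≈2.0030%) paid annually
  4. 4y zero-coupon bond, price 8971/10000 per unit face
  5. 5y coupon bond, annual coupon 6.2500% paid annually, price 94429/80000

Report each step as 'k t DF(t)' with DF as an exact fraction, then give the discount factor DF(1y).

step 1 [1y] zero: DF = P = 9837/10000 ≈ 0.983700
step 2 [2y] bond c/1=1/25: DF=(256733/250000 − 1/25·(0.983700))/(1+1/25) = 1187/1250 ≈ 0.949600
step 3 [3y] swap r/1=576/28757: DF=(1 − 576/28757·(0.983700+0.949600))/(1+576/28757) = 589/625 ≈ 0.942400
step 4 [4y] zero: DF = P = 8971/10000 ≈ 0.897100
step 5 [5y] bond c/1=1/16: DF=(94429/80000 − 1/16·(0.983700+0.949600+0.942400+0.897100))/(1+1/16) = 889/1000 ≈ 0.889000

1 1 9837/10000
2 2 1187/1250
3 3 589/625
4 4 8971/10000
5 5 889/1000
DF(1y) = 9837/10000 ≈ 0.983700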